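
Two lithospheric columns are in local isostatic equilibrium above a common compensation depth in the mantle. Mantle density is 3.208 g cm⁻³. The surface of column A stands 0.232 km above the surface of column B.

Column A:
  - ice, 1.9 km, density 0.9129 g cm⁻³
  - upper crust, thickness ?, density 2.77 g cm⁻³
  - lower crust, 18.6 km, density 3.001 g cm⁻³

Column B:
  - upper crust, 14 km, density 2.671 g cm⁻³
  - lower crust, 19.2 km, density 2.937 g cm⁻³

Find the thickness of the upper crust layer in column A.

Take the compensation level at the base of the deeper column (depth z_c below the surface of column A) and equate Σ ρ_i t_i down to z_c; mantle fills any gap and the z_c terms cancel.
Column A: 1.9×0.9129 + x×2.77 + 18.6×3.001 + (z_c − 20.5 − x)×3.208
Column B: 0.232×0 + 14×2.671 + 19.2×2.937 + (z_c − 0.232 − 33.2)×3.208
The z_c×3.208 term appears on both sides and cancels. Collect the known terms of each column as K = Σ(ρt)_known − 3.208 × (depth of known layers): K_A = 57.55311 − 3.208×20.5 = −8.21089; K_B = 93.7844 − 3.208×(0.232 + 33.2) = −13.465456.
Balance: K_A − x×(3.208 − 2.77) = K_B, so x = (K_A − K_B)/(3.208 − 2.77) = 5.25457/0.438 = 12 km.

12 km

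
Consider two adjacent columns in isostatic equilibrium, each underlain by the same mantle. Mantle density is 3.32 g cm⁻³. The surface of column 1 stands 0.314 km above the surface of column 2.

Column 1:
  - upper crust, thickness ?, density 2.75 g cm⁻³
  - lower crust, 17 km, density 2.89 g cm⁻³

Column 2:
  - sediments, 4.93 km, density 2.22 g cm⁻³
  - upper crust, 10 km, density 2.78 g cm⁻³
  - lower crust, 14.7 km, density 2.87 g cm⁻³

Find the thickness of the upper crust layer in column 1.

19.6 km

Take the compensation level at the base of the deeper column (depth z_c below the surface of column 1) and equate Σ ρ_i t_i down to z_c; mantle fills any gap and the z_c terms cancel.
Column 1: x×2.75 + 17×2.89 + (z_c − 17 − x)×3.32
Column 2: 0.314×0 + 4.93×2.22 + 10×2.78 + 14.7×2.87 + (z_c − 0.314 − 29.63)×3.32
The z_c×3.32 term appears on both sides and cancels. Collect the known terms of each column as K = Σ(ρt)_known − 3.32 × (depth of known layers): K_1 = 49.13 − 3.32×17 = −7.31; K_2 = 80.9336 − 3.32×(0.314 + 29.63) = −18.48048.
Balance: K_1 − x×(3.32 − 2.75) = K_2, so x = (K_1 − K_2)/(3.32 − 2.75) = 11.1705/0.57 = 19.6 km.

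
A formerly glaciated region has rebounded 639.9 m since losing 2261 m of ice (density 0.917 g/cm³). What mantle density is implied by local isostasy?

3.24 g/cm³

ρ_m = ρ_ice t / u = 0.917 × 2261 m/639.9 m = 3.24 g/cm³.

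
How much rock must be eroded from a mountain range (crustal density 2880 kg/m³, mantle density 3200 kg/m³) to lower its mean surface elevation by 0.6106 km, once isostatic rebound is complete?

6.11 km

Net drop Δ = e − u = e − e ρ_c/ρ_m = e (ρ_m − ρ_c)/ρ_m.
e = Δ ρ_m/(ρ_m − ρ_c) = 0.6106 km × 3200/320 = 6.11 km.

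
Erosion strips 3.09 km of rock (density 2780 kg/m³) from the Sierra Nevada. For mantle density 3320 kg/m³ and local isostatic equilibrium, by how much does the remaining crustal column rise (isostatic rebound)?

Unloading: uplift u = e ρ_c/ρ_m = 3.09 km × 2780/3320 = 2.59 km.

2.59 km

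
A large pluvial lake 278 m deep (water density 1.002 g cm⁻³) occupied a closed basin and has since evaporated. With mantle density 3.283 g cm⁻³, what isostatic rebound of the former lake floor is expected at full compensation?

84.8 m

u = d ρ_w/ρ_m = 278 m × 1.002/3.283 = 84.8 m.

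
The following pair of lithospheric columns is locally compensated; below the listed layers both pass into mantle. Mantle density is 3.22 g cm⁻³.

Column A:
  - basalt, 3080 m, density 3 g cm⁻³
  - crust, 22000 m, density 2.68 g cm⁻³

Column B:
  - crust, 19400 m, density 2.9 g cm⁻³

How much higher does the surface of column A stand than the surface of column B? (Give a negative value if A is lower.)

1970 m

For any compensation level in the mantle, the mantle terms cancel and isostasy reduces to e = (Σt_A − Σt_B) − (Σ(ρt)_A − Σ(ρt)_B) / ρ_m.
Σt_A = 25080 m; Σt_B = 19400 m; Σ(ρt)_A = 68200; Σ(ρt)_B = 56260 (in m·g cm⁻³).
e = (25080 − 19400) − (68200 − 56260) / 3.22 = 1970 m.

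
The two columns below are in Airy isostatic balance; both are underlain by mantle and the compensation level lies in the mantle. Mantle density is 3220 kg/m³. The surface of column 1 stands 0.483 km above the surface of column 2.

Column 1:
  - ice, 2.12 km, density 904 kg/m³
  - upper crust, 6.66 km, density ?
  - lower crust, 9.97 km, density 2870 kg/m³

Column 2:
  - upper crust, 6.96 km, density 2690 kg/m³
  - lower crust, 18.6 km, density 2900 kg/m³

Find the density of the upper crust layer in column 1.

2800 kg/m³

Take the compensation level at the base of the deeper column (depth z_c below the surface of column 1) and equate Σ ρ_i t_i down to z_c; mantle fills any gap and the z_c terms cancel.
Column 1: 2.12×904 + 6.66×ρ + 9.97×2870 + (z_c − 18.75)×3220
Column 2: 0.483×0 + 6.96×2690 + 18.6×2900 + (z_c − 0.483 − 25.56)×3220
The z_c×3220 term appears on both sides and cancels. Collect the known terms of each column as K = Σ(ρt)_known − 3220 × (depth of known layers): K_1 = 30530.38 − 3220×18.75 = −29844.62; K_2 = 72662.4 − 3220×(0.483 + 25.56) = −11196.06.
Balance: K_1 + 6.66×ρ = K_2, so ρ = (K_2 − K_1)/6.66 = 18648.6/6.66 = 2800 kg/m³.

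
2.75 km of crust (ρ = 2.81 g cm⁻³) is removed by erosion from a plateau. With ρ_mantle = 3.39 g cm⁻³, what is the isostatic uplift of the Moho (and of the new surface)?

2.28 km

Unloading: uplift u = e ρ_c/ρ_m = 2.75 km × 2.81/3.39 = 2.28 km.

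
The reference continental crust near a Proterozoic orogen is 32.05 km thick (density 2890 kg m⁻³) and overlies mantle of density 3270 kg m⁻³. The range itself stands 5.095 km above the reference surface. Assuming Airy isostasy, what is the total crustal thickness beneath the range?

Root depth r = h ρ_c / (ρ_m − ρ_c) = 5.095 km × 2890 / 380 = 38.75 km.
Total thickness = T + h + r = 32.05 km + 5.095 km + 38.75 km = 75.9 km.

75.9 km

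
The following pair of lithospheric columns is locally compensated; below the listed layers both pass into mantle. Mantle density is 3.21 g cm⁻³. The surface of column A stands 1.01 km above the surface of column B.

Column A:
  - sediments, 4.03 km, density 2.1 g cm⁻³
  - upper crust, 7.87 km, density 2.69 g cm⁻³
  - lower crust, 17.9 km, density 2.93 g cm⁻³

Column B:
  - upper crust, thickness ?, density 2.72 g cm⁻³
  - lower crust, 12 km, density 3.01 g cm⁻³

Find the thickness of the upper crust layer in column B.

16.2 km

Take the compensation level at the base of the deeper column (depth z_c below the surface of column A) and equate Σ ρ_i t_i down to z_c; mantle fills any gap and the z_c terms cancel.
Column A: 4.03×2.1 + 7.87×2.69 + 17.9×2.93 + (z_c − 29.8)×3.21
Column B: 1.01×0 + x×2.72 + 12×3.01 + (z_c − 1.01 − 12 − x)×3.21
The z_c×3.21 term appears on both sides and cancels. Collect the known terms of each column as K = Σ(ρt)_known − 3.21 × (depth of known layers): K_A = 82.0803 − 3.21×29.8 = −13.5777; K_B = 36.12 − 3.21×(1.01 + 12) = −5.6421.
Balance: K_A = K_B − x×(3.21 − 2.72), so x = (K_B − K_A)/(3.21 − 2.72) = 7.9356/0.49 = 16.2 km.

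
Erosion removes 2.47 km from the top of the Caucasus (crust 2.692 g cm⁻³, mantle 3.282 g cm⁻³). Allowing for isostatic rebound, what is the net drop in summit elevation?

0.444 km

Rebound u = e ρ_c/ρ_m = 2.47 km × 2.692/3.282 = 2.026 km.
Net surface drop = e − u = 2.47 km − 2.026 km = e (ρ_m − ρ_c)/ρ_m = 0.444 km.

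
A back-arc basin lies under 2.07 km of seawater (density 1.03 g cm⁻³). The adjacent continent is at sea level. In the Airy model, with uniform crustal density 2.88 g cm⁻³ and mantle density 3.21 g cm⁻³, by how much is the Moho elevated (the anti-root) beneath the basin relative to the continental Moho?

11.6 km

In Airy isostatic equilibrium: replacing crust with seawater at the top is compensated by replacing crust with mantle at the base: d (ρ_c − ρ_w) = a (ρ_m − ρ_c).
a = d (ρ_c − ρ_w)/(ρ_m − ρ_c) = 2.07 km × 1.85/0.33 = 11.6 km.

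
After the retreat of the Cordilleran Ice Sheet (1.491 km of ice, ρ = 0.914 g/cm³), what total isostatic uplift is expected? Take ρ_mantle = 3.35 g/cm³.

Removing the load lets mantle flow back in; uplift u satisfies ρ_ice t = ρ_m u.
u = t ρ_ice/ρ_m = 1.491 km × 0.914/3.35 = 0.407 km.

0.407 km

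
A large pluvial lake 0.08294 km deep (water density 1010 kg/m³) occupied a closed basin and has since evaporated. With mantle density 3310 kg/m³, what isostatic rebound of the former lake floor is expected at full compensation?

0.0253 km

u = d ρ_w/ρ_m = 0.08294 km × 1010/3310 = 0.0253 km.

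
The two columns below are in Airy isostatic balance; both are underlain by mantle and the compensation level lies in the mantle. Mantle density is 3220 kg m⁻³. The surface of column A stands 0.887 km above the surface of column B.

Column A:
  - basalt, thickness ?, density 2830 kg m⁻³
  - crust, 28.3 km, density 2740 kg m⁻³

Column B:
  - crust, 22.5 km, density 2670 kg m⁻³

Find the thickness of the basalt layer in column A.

4.22 km

Take the compensation level at the base of the deeper column (depth z_c below the surface of column A) and equate Σ ρ_i t_i down to z_c; mantle fills any gap and the z_c terms cancel.
Column A: x×2830 + 28.3×2740 + (z_c − 28.3 − x)×3220
Column B: 0.887×0 + 22.5×2670 + (z_c − 0.887 − 22.5)×3220
The z_c×3220 term appears on both sides and cancels. Collect the known terms of each column as K = Σ(ρt)_known − 3220 × (depth of known layers): K_A = 77542 − 3220×28.3 = −13584; K_B = 60075 − 3220×(0.887 + 22.5) = −15231.14.
Balance: K_A − x×(3220 − 2830) = K_B, so x = (K_A − K_B)/(3220 − 2830) = 1647.14/390 = 4.22 km.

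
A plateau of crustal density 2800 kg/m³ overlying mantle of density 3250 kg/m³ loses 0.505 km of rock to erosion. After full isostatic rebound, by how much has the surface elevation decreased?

0.0699 km

Rebound u = e ρ_c/ρ_m = 0.505 km × 2800/3250 = 0.4351 km.
Net surface drop = e − u = 0.505 km − 0.4351 km = e (ρ_m − ρ_c)/ρ_m = 0.0699 km.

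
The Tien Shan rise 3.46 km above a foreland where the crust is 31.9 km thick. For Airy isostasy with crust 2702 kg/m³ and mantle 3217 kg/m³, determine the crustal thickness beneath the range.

Root depth r = h ρ_c / (ρ_m − ρ_c) = 3.46 km × 2702 / 515 = 18.15 km.
Total thickness = T + h + r = 31.9 km + 3.46 km + 18.15 km = 53.5 km.

53.5 km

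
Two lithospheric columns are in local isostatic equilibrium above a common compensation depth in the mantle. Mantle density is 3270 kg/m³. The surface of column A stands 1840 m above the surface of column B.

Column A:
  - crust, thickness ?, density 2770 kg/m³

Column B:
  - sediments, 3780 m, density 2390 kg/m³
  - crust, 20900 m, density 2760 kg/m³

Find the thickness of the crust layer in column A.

40000 m

Take the compensation level at the base of the deeper column (depth z_c below the surface of column A) and equate Σ ρ_i t_i down to z_c; mantle fills any gap and the z_c terms cancel.
Column A: x×2770 + (z_c − 0 − x)×3270
Column B: 1840×0 + 3780×2390 + 20900×2760 + (z_c − 1840 − 24680)×3270
The z_c×3270 term appears on both sides and cancels. Collect the known terms of each column as K = Σ(ρt)_known − 3270 × (depth of known layers): K_A = 0 − 3270×0 = 0; K_B = 66718200 − 3270×(1840 + 24680) = −20002200.
Balance: K_A − x×(3270 − 2770) = K_B, so x = (K_A − K_B)/(3270 − 2770) = 20002200/500 = 40000 m.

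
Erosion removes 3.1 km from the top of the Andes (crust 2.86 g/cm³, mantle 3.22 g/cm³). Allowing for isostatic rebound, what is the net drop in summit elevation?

0.347 km

Rebound u = e ρ_c/ρ_m = 3.1 km × 2.86/3.22 = 2.753 km.
Net surface drop = e − u = 3.1 km − 2.753 km = e (ρ_m − ρ_c)/ρ_m = 0.347 km.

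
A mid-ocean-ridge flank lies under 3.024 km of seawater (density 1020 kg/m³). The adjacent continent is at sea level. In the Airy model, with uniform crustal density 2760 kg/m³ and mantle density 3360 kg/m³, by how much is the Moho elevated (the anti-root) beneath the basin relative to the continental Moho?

8.77 km

Equating mass per unit area of the two columns: replacing crust with seawater at the top is compensated by replacing crust with mantle at the base: d (ρ_c − ρ_w) = a (ρ_m − ρ_c).
a = d (ρ_c − ρ_w)/(ρ_m − ρ_c) = 3.024 km × 1740/600 = 8.77 km.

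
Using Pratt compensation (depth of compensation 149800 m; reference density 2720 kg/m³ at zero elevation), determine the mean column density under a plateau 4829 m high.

2640 kg/m³

Pratt balance: ρ_ref D = ρ (D + h).
ρ = ρ_ref D/(D + h) = 2720 × 149800 m/(149800 m + 4829 m) = 2640 kg/m³.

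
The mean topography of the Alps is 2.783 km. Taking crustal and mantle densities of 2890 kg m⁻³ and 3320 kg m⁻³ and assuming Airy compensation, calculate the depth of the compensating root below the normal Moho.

18.7 km

Isostatic balance requires: the weight of the topography is balanced by the buoyancy of the root, ρ_c h = (ρ_m − ρ_c) r.
r = h · ρ_c / (ρ_m − ρ_c) = 2.783 km × 2890 / (3320 − 2890) = 18.7 km.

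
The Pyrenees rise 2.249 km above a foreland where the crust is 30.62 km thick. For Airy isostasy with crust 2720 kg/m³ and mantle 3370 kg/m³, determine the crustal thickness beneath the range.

Root depth r = h ρ_c / (ρ_m − ρ_c) = 2.249 km × 2720 / 650 = 9.411 km.
Total thickness = T + h + r = 30.62 km + 2.249 km + 9.411 km = 42.3 km.

42.3 km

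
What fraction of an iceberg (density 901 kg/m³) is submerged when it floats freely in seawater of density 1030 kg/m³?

87.5%

Submerged fraction = ρ_obj/ρ_fluid = 901/1030 = 87.5%.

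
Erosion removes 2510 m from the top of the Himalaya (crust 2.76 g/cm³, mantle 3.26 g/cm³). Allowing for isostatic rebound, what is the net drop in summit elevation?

Rebound u = e ρ_c/ρ_m = 2510 m × 2.76/3.26 = 2125 m.
Net surface drop = e − u = 2510 m − 2125 m = e (ρ_m − ρ_c)/ρ_m = 385 m.

385 m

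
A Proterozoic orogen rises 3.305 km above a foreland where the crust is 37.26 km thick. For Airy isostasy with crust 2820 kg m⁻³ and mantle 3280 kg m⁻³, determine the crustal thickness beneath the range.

60.8 km

Root depth r = h ρ_c / (ρ_m − ρ_c) = 3.305 km × 2820 / 460 = 20.26 km.
Total thickness = T + h + r = 37.26 km + 3.305 km + 20.26 km = 60.8 km.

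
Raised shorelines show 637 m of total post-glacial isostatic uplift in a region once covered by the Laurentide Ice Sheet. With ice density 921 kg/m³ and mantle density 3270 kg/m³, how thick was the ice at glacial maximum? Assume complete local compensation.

u = t ρ_ice/ρ_m → t = u ρ_m/ρ_ice = 637 m × 3270/921 = 2260 m.

2260 m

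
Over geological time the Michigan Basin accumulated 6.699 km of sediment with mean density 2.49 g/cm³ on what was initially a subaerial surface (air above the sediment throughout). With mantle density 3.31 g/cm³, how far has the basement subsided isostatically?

5.04 km

Subaerial load: s = t ρ_sed / ρ_m = 6.699 km × 2.49/3.31 = 5.04 km.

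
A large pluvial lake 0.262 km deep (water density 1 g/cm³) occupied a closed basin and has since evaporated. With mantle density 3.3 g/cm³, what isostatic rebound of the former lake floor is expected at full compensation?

u = d ρ_w/ρ_m = 0.262 km × 1/3.3 = 0.0794 km.

0.0794 km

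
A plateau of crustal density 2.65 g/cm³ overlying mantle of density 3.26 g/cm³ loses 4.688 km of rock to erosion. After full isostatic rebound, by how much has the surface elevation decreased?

0.877 km

Rebound u = e ρ_c/ρ_m = 4.688 km × 2.65/3.26 = 3.811 km.
Net surface drop = e − u = 4.688 km − 3.811 km = e (ρ_m − ρ_c)/ρ_m = 0.877 km.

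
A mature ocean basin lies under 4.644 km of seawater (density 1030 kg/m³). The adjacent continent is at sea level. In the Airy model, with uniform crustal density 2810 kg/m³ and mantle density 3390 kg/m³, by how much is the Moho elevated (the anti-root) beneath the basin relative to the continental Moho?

14.3 km

By Archimedes' principle applied to the lithosphere: replacing crust with seawater at the top is compensated by replacing crust with mantle at the base: d (ρ_c − ρ_w) = a (ρ_m − ρ_c).
a = d (ρ_c − ρ_w)/(ρ_m − ρ_c) = 4.644 km × 1780/580 = 14.3 km.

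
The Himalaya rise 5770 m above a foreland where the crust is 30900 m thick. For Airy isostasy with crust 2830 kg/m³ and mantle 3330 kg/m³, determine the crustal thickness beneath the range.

69300 m

Root depth r = h ρ_c / (ρ_m − ρ_c) = 5770 m × 2830 / 500 = 32660 m.
Total thickness = T + h + r = 30900 m + 5770 m + 32660 m = 69300 m.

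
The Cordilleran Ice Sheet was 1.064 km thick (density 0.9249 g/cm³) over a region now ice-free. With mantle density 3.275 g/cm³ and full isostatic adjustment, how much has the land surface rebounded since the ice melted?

Removing the load lets mantle flow back in; uplift u satisfies ρ_ice t = ρ_m u.
u = t ρ_ice/ρ_m = 1.064 km × 0.9249/3.275 = 0.3 km.

0.3 km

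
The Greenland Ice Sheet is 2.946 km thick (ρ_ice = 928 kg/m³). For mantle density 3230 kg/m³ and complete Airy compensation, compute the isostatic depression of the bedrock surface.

In Airy isostatic equilibrium: the ice load ρ_ice t is balanced by mantle displaced below, ρ_m s.
s = t ρ_ice / ρ_m = 2.946 km × 928/3230 = 0.846 km.

0.846 km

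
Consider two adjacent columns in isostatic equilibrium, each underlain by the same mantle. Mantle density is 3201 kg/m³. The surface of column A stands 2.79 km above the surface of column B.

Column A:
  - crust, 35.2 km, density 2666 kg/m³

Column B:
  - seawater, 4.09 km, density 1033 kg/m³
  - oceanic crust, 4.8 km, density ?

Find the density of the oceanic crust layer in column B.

Take the compensation level at the base of the deeper column (depth z_c below the surface of column A) and equate Σ ρ_i t_i down to z_c; mantle fills any gap and the z_c terms cancel.
Column A: 35.2×2666 + (z_c − 35.2)×3201
Column B: 2.79×0 + 4.09×1033 + 4.8×ρ + (z_c − 2.79 − 8.89)×3201
The z_c×3201 term appears on both sides and cancels. Collect the known terms of each column as K = Σ(ρt)_known − 3201 × (depth of known layers): K_A = 93843.2 − 3201×35.2 = −18832; K_B = 4224.97 − 3201×(2.79 + 8.89) = −33162.71.
Balance: K_A = K_B + 4.8×ρ, so ρ = (K_A − K_B)/4.8 = 14330.7/4.8 = 2990 kg/m³.

2990 kg/m³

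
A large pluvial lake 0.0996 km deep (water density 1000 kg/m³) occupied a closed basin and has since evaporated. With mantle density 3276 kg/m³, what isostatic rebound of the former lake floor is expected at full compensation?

u = d ρ_w/ρ_m = 0.0996 km × 1000/3276 = 0.0304 km.

0.0304 km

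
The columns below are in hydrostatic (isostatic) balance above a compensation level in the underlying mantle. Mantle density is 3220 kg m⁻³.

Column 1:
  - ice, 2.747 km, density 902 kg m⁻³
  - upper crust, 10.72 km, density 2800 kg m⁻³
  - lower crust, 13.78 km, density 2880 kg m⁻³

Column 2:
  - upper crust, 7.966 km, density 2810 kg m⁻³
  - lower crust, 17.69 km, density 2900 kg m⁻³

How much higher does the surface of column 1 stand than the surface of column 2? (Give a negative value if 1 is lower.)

2.06 km

For any compensation level in the mantle, the mantle terms cancel and isostasy reduces to e = (Σt_1 − Σt_2) − (Σ(ρt)_1 − Σ(ρt)_2) / ρ_m.
Σt_1 = 27.247 km; Σt_2 = 25.656 km; Σ(ρt)_1 = 72180.194; Σ(ρt)_2 = 73685.46 (in km·kg m⁻³).
e = (27.247 − 25.656) − (72180.194 − 73685.46) / 3220 = 2.06 km.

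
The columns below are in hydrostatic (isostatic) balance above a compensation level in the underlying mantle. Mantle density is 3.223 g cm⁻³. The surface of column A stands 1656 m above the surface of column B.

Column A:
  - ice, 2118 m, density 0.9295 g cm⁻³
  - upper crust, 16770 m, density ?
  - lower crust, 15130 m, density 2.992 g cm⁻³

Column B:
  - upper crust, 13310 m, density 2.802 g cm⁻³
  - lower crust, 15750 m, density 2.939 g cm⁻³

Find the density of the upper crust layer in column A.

Take the compensation level at the base of the deeper column (depth z_c below the surface of column A) and equate Σ ρ_i t_i down to z_c; mantle fills any gap and the z_c terms cancel.
Column A: 2118×0.9295 + 16770×ρ + 15130×2.992 + (z_c − 34018)×3.223
Column B: 1656×0 + 13310×2.802 + 15750×2.939 + (z_c − 1656 − 29060)×3.223
The z_c×3.223 term appears on both sides and cancels. Collect the known terms of each column as K = Σ(ρt)_known − 3.223 × (depth of known layers): K_A = 47237.641 − 3.223×34018 = −62402.373; K_B = 83583.87 − 3.223×(1656 + 29060) = −15413.798.
Balance: K_A + 16770×ρ = K_B, so ρ = (K_B − K_A)/16770 = 46988.6/16770 = 2.8 g cm⁻³.

2.8 g cm⁻³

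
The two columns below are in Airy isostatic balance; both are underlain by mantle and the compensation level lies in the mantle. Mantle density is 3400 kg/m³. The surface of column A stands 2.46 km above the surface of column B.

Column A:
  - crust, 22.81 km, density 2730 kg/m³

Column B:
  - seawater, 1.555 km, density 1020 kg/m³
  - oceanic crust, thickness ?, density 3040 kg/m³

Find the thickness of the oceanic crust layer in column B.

8.94 km

Take the compensation level at the base of the deeper column (depth z_c below the surface of column A) and equate Σ ρ_i t_i down to z_c; mantle fills any gap and the z_c terms cancel.
Column A: 22.81×2730 + (z_c − 22.81)×3400
Column B: 2.46×0 + 1.555×1020 + x×3040 + (z_c − 2.46 − 1.555 − x)×3400
The z_c×3400 term appears on both sides and cancels. Collect the known terms of each column as K = Σ(ρt)_known − 3400 × (depth of known layers): K_A = 62271.3 − 3400×22.81 = −15282.7; K_B = 1586.1 − 3400×(2.46 + 1.555) = −12064.9.
Balance: K_A = K_B − x×(3400 − 3040), so x = (K_B − K_A)/(3400 − 3040) = 3217.8/360 = 8.94 km.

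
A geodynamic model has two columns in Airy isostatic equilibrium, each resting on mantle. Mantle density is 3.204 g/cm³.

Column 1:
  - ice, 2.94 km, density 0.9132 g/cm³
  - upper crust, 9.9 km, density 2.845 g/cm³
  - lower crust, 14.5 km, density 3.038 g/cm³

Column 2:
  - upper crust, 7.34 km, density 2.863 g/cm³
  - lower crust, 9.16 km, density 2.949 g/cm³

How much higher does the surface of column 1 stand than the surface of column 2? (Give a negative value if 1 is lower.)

For any compensation level in the mantle, the mantle terms cancel and isostasy reduces to e = (Σt_1 − Σt_2) − (Σ(ρt)_1 − Σ(ρt)_2) / ρ_m.
Σt_1 = 27.34 km; Σt_2 = 16.5 km; Σ(ρt)_1 = 74.901308; Σ(ρt)_2 = 48.02726 (in km·g/cm³).
e = (27.34 − 16.5) − (74.901308 − 48.02726) / 3.204 = 2.45 km.

2.45 km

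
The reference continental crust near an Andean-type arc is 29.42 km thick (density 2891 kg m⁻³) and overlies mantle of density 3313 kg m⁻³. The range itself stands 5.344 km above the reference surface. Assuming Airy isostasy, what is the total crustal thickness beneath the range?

Root depth r = h ρ_c / (ρ_m − ρ_c) = 5.344 km × 2891 / 422 = 36.61 km.
Total thickness = T + h + r = 29.42 km + 5.344 km + 36.61 km = 71.4 km.

71.4 km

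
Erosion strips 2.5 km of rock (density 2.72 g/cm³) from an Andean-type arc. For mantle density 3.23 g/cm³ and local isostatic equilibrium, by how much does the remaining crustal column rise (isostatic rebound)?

2.11 km

Unloading: uplift u = e ρ_c/ρ_m = 2.5 km × 2.72/3.23 = 2.11 km.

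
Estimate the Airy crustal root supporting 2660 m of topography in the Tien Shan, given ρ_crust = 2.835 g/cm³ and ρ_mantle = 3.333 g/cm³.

15100 m

For local isostatic compensation: the weight of the topography is balanced by the buoyancy of the root, ρ_c h = (ρ_m − ρ_c) r.
r = h · ρ_c / (ρ_m − ρ_c) = 2660 m × 2.835 / (3.333 − 2.835) = 15100 m.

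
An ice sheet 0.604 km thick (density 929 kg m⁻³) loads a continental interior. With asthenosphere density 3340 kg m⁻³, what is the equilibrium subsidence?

0.168 km

In Airy isostatic equilibrium: the ice load ρ_ice t is balanced by mantle displaced below, ρ_m s.
s = t ρ_ice / ρ_m = 0.604 km × 929/3340 = 0.168 km.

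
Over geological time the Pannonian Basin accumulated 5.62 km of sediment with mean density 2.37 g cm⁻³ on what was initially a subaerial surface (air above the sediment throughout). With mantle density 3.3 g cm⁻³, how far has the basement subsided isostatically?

Subaerial load: s = t ρ_sed / ρ_m = 5.62 km × 2.37/3.3 = 4.04 km.

4.04 km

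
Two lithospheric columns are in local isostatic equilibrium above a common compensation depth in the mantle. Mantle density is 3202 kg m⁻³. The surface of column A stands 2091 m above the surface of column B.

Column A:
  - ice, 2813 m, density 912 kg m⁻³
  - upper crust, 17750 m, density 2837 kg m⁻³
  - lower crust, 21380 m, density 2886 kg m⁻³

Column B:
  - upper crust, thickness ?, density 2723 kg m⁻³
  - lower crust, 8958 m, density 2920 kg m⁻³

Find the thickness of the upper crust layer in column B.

21800 m

Take the compensation level at the base of the deeper column (depth z_c below the surface of column A) and equate Σ ρ_i t_i down to z_c; mantle fills any gap and the z_c terms cancel.
Column A: 2813×912 + 17750×2837 + 21380×2886 + (z_c − 41943)×3202
Column B: 2091×0 + x×2723 + 8958×2920 + (z_c − 2091 − 8958 − x)×3202
The z_c×3202 term appears on both sides and cancels. Collect the known terms of each column as K = Σ(ρt)_known − 3202 × (depth of known layers): K_A = 114624886 − 3202×41943 = −19676600; K_B = 26157360 − 3202×(2091 + 8958) = −9221538.
Balance: K_A = K_B − x×(3202 − 2723), so x = (K_B − K_A)/(3202 − 2723) = 10455100/479 = 21800 m.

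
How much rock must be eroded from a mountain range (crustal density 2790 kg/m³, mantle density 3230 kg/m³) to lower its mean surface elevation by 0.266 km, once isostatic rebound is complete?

Net drop Δ = e − u = e − e ρ_c/ρ_m = e (ρ_m − ρ_c)/ρ_m.
e = Δ ρ_m/(ρ_m − ρ_c) = 0.266 km × 3230/440 = 1.95 km.

1.95 km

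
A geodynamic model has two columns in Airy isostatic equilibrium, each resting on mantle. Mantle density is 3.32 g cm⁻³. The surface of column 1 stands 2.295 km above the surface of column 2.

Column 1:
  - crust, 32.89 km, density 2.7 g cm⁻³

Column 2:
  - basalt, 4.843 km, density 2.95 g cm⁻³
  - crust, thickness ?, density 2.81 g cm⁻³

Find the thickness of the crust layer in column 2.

Take the compensation level at the base of the deeper column (depth z_c below the surface of column 1) and equate Σ ρ_i t_i down to z_c; mantle fills any gap and the z_c terms cancel.
Column 1: 32.89×2.7 + (z_c − 32.89)×3.32
Column 2: 2.295×0 + 4.843×2.95 + x×2.81 + (z_c − 2.295 − 4.843 − x)×3.32
The z_c×3.32 term appears on both sides and cancels. Collect the known terms of each column as K = Σ(ρt)_known − 3.32 × (depth of known layers): K_1 = 88.803 − 3.32×32.89 = −20.3918; K_2 = 14.28685 − 3.32×(2.295 + 4.843) = −9.41131.
Balance: K_1 = K_2 − x×(3.32 − 2.81), so x = (K_2 − K_1)/(3.32 − 2.81) = 10.9805/0.51 = 21.5 km.

21.5 km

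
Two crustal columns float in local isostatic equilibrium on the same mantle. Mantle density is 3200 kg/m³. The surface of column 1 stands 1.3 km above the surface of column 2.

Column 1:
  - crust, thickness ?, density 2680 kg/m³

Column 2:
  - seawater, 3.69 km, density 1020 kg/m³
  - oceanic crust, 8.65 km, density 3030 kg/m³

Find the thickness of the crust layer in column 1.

26.3 km

Take the compensation level at the base of the deeper column (depth z_c below the surface of column 1) and equate Σ ρ_i t_i down to z_c; mantle fills any gap and the z_c terms cancel.
Column 1: x×2680 + (z_c − 0 − x)×3200
Column 2: 1.3×0 + 3.69×1020 + 8.65×3030 + (z_c − 1.3 − 12.34)×3200
The z_c×3200 term appears on both sides and cancels. Collect the known terms of each column as K = Σ(ρt)_known − 3200 × (depth of known layers): K_1 = 0 − 3200×0 = 0; K_2 = 29973.3 − 3200×(1.3 + 12.34) = −13674.7.
Balance: K_1 − x×(3200 − 2680) = K_2, so x = (K_1 − K_2)/(3200 − 2680) = 13674.7/520 = 26.3 km.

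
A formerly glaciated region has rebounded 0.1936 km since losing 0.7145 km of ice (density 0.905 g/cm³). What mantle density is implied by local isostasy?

3.34 g/cm³

ρ_m = ρ_ice t / u = 0.905 × 0.7145 km/0.1936 km = 3.34 g/cm³.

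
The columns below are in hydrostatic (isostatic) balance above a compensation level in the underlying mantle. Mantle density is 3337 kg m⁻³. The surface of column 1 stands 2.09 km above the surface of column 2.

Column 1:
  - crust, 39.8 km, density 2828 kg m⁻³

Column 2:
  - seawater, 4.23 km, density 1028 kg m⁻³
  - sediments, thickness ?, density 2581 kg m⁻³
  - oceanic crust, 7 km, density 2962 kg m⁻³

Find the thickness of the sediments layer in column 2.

1.18 km

Take the compensation level at the base of the deeper column (depth z_c below the surface of column 1) and equate Σ ρ_i t_i down to z_c; mantle fills any gap and the z_c terms cancel.
Column 1: 39.8×2828 + (z_c − 39.8)×3337
Column 2: 2.09×0 + 4.23×1028 + x×2581 + 7×2962 + (z_c − 2.09 − 11.23 − x)×3337
The z_c×3337 term appears on both sides and cancels. Collect the known terms of each column as K = Σ(ρt)_known − 3337 × (depth of known layers): K_1 = 112554.4 − 3337×39.8 = −20258.2; K_2 = 25082.44 − 3337×(2.09 + 11.23) = −19366.4.
Balance: K_1 = K_2 − x×(3337 − 2581), so x = (K_2 − K_1)/(3337 − 2581) = 891.8/756 = 1.18 km.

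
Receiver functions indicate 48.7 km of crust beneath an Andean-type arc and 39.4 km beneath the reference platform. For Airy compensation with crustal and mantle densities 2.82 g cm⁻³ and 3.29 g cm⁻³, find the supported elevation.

1.33 km

Excess crust Δ = 48.7 km − 39.4 km = 9.3 km, split between elevation h and root r with h + r = Δ.
Airy balance ρ_c h = (ρ_m − ρ_c) r gives r = h ρ_c/(ρ_m − ρ_c), so h (1 + ρ_c/(ρ_m − ρ_c)) = Δ, i.e. h = Δ (ρ_m − ρ_c)/ρ_m.
h = 9.3 km × 0.47/3.29 = 1.33 km.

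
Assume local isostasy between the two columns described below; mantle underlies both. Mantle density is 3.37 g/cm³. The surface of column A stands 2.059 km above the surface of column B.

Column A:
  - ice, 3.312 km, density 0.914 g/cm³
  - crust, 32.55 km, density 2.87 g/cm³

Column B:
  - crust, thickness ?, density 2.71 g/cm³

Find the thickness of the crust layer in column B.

26.5 km

Take the compensation level at the base of the deeper column (depth z_c below the surface of column A) and equate Σ ρ_i t_i down to z_c; mantle fills any gap and the z_c terms cancel.
Column A: 3.312×0.914 + 32.55×2.87 + (z_c − 35.862)×3.37
Column B: 2.059×0 + x×2.71 + (z_c − 2.059 − 0 − x)×3.37
The z_c×3.37 term appears on both sides and cancels. Collect the known terms of each column as K = Σ(ρt)_known − 3.37 × (depth of known layers): K_A = 96.445668 − 3.37×35.862 = −24.409272; K_B = 0 − 3.37×(2.059 + 0) = −6.93883.
Balance: K_A = K_B − x×(3.37 − 2.71), so x = (K_B − K_A)/(3.37 − 2.71) = 17.4704/0.66 = 26.5 km.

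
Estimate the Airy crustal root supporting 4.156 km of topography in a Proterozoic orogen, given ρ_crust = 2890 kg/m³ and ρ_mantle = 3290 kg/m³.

Isostatic balance requires: the weight of the topography is balanced by the buoyancy of the root, ρ_c h = (ρ_m − ρ_c) r.
r = h · ρ_c / (ρ_m − ρ_c) = 4.156 km × 2890 / (3290 − 2890) = 30 km.

30 km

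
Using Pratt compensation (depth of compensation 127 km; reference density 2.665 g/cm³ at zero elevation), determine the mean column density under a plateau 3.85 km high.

2.59 g/cm³

Pratt balance: ρ_ref D = ρ (D + h).
ρ = ρ_ref D/(D + h) = 2.665 × 127 km/(127 km + 3.85 km) = 2.59 g/cm³.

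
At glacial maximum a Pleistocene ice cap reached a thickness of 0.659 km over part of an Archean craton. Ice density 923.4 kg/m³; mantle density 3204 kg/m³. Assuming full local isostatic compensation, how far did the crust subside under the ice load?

0.19 km

Equating mass per unit area of the two columns: the ice load ρ_ice t is balanced by mantle displaced below, ρ_m s.
s = t ρ_ice / ρ_m = 0.659 km × 923.4/3204 = 0.19 km.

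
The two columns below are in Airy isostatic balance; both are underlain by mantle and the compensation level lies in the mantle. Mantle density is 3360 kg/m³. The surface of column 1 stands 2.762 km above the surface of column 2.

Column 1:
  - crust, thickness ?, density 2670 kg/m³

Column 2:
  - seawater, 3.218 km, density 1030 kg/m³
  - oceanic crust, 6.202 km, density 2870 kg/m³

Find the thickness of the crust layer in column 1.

28.7 km

Take the compensation level at the base of the deeper column (depth z_c below the surface of column 1) and equate Σ ρ_i t_i down to z_c; mantle fills any gap and the z_c terms cancel.
Column 1: x×2670 + (z_c − 0 − x)×3360
Column 2: 2.762×0 + 3.218×1030 + 6.202×2870 + (z_c − 2.762 − 9.42)×3360
The z_c×3360 term appears on both sides and cancels. Collect the known terms of each column as K = Σ(ρt)_known − 3360 × (depth of known layers): K_1 = 0 − 3360×0 = 0; K_2 = 21114.28 − 3360×(2.762 + 9.42) = −19817.24.
Balance: K_1 − x×(3360 − 2670) = K_2, so x = (K_1 − K_2)/(3360 − 2670) = 19817.2/690 = 28.7 km.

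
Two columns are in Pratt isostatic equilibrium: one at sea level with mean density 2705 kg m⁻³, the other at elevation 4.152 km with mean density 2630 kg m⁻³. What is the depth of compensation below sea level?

ρ_ref D = ρ (D + h) → D (ρ_ref − ρ) = ρ h.
D = ρ h/(ρ_ref − ρ) = 2630 × 4.152 km/(2705 − 2630) = 146 km.

146 km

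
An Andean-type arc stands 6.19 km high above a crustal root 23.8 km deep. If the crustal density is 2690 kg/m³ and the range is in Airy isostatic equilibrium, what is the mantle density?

Airy balance: ρ_c h = (ρ_m − ρ_c) r → ρ_m = ρ_c (1 + h/r).
ρ_m = 2690 × (1 + 6.19 km/23.8 km) = 3390 kg/m³.

3390 kg/m³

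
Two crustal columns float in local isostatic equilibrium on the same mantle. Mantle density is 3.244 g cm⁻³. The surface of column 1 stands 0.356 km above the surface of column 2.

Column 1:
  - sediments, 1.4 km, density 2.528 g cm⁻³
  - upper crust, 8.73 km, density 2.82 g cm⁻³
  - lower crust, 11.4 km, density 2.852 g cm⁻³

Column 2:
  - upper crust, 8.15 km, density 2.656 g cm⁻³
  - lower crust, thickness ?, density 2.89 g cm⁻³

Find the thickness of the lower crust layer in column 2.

9.11 km

Take the compensation level at the base of the deeper column (depth z_c below the surface of column 1) and equate Σ ρ_i t_i down to z_c; mantle fills any gap and the z_c terms cancel.
Column 1: 1.4×2.528 + 8.73×2.82 + 11.4×2.852 + (z_c − 21.53)×3.244
Column 2: 0.356×0 + 8.15×2.656 + x×2.89 + (z_c − 0.356 − 8.15 − x)×3.244
The z_c×3.244 term appears on both sides and cancels. Collect the known terms of each column as K = Σ(ρt)_known − 3.244 × (depth of known layers): K_1 = 60.6706 − 3.244×21.53 = −9.17272; K_2 = 21.6464 − 3.244×(0.356 + 8.15) = −5.947064.
Balance: K_1 = K_2 − x×(3.244 − 2.89), so x = (K_2 − K_1)/(3.244 − 2.89) = 3.22566/0.354 = 9.11 km.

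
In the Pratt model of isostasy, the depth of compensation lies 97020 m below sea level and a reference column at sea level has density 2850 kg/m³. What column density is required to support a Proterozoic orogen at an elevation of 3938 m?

2740 kg/m³

Pratt balance: ρ_ref D = ρ (D + h).
ρ = ρ_ref D/(D + h) = 2850 × 97020 m/(97020 m + 3938 m) = 2740 kg/m³.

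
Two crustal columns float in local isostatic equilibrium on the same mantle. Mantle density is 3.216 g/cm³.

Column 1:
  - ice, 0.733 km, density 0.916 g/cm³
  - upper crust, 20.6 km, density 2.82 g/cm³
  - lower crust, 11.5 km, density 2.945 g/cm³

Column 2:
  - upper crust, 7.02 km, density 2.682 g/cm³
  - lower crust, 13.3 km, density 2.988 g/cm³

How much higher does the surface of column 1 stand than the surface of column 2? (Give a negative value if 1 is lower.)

For any compensation level in the mantle, the mantle terms cancel and isostasy reduces to e = (Σt_1 − Σt_2) − (Σ(ρt)_1 − Σ(ρt)_2) / ρ_m.
Σt_1 = 32.833 km; Σt_2 = 20.32 km; Σ(ρt)_1 = 92.630928; Σ(ρt)_2 = 58.56804 (in km·g/cm³).
e = (32.833 − 20.32) − (92.630928 − 58.56804) / 3.216 = 1.92 km.

1.92 km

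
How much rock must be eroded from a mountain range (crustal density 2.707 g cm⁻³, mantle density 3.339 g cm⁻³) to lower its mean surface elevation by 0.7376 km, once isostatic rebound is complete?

Net drop Δ = e − u = e − e ρ_c/ρ_m = e (ρ_m − ρ_c)/ρ_m.
e = Δ ρ_m/(ρ_m − ρ_c) = 0.7376 km × 3.339/0.632 = 3.9 km.

3.9 km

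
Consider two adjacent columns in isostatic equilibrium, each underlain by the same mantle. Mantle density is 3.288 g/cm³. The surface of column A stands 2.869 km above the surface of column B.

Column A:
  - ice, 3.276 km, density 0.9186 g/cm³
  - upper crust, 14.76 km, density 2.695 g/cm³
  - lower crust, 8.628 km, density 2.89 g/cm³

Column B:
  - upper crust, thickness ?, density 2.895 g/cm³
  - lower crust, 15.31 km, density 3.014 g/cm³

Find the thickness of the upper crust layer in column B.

16.1 km

Take the compensation level at the base of the deeper column (depth z_c below the surface of column A) and equate Σ ρ_i t_i down to z_c; mantle fills any gap and the z_c terms cancel.
Column A: 3.276×0.9186 + 14.76×2.695 + 8.628×2.89 + (z_c − 26.664)×3.288
Column B: 2.869×0 + x×2.895 + 15.31×3.014 + (z_c − 2.869 − 15.31 − x)×3.288
The z_c×3.288 term appears on both sides and cancels. Collect the known terms of each column as K = Σ(ρt)_known − 3.288 × (depth of known layers): K_A = 67.7224536 − 3.288×26.664 = −19.9487784; K_B = 46.14434 − 3.288×(2.869 + 15.31) = −13.628212.
Balance: K_A = K_B − x×(3.288 − 2.895), so x = (K_B − K_A)/(3.288 − 2.895) = 6.32057/0.393 = 16.1 km.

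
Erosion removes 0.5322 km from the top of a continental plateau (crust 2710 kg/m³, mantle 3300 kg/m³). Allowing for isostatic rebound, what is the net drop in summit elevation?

Rebound u = e ρ_c/ρ_m = 0.5322 km × 2710/3300 = 0.437 km.
Net surface drop = e − u = 0.5322 km − 0.437 km = e (ρ_m − ρ_c)/ρ_m = 0.0952 km.

0.0952 km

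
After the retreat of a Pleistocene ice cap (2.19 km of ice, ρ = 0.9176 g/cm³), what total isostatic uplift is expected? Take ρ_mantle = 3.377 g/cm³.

0.595 km

Removing the load lets mantle flow back in; uplift u satisfies ρ_ice t = ρ_m u.
u = t ρ_ice/ρ_m = 2.19 km × 0.9176/3.377 = 0.595 km.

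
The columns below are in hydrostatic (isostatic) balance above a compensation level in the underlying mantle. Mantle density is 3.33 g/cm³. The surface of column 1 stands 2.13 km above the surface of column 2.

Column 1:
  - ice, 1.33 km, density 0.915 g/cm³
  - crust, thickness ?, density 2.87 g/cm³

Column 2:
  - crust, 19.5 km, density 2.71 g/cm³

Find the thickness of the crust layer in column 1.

34.7 km

Take the compensation level at the base of the deeper column (depth z_c below the surface of column 1) and equate Σ ρ_i t_i down to z_c; mantle fills any gap and the z_c terms cancel.
Column 1: 1.33×0.915 + x×2.87 + (z_c − 1.33 − x)×3.33
Column 2: 2.13×0 + 19.5×2.71 + (z_c − 2.13 − 19.5)×3.33
The z_c×3.33 term appears on both sides and cancels. Collect the known terms of each column as K = Σ(ρt)_known − 3.33 × (depth of known layers): K_1 = 1.21695 − 3.33×1.33 = −3.21195; K_2 = 52.845 − 3.33×(2.13 + 19.5) = −19.1829.
Balance: K_1 − x×(3.33 − 2.87) = K_2, so x = (K_1 − K_2)/(3.33 − 2.87) = 15.9709/0.46 = 34.7 km.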